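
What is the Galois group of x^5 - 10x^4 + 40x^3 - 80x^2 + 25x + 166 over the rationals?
A_5, the alternating group on 5 letters

The polynomial f is an irreducible quintic over Q, so G = Gal(f/Q) is a transitive subgroup of S_5: one of C_5 (5T1, order 5), D_5 (5T2, order 10), F_20 (5T3, order 20), A_5 (5T4, order 60) or S_5 (5T5, order 120). The discriminant of f is 58564000000 = 242000^2, a perfect square, so G is contained in A_5. The transitive groups of degree 5 contained in A_5 are: C_5 (5T1, order 5), D_5 (5T2, order 10), A_5 (5T4, order 60). By Dedekind's theorem, for a prime p not dividing disc(f) the degrees of the irreducible factors of f mod p form the cycle type of an element of G. Factoring f modulo the 3 such primes p <= 13 (skipping 2, 5, 11, which divide the discriminant), each new pattern first appears at: mod 3: f = (x^5 + 2x^4 + x^3 + x^2 + x + 1), pattern 5; mod 13: f = (x + 4)(x + 6)(x^3 + 6x^2 + 8x + 8), pattern 3+1+1. No other pattern occurs in this range, so the set of observed cycle types is {5, 3+1+1}. Among the candidates above, the only group containing elements of all these cycle types is A_5 (5T4) — each of C_5 (5T1), D_5 (5T2) lacks at least one of them. Hence G = A_5 (5T4), of order 60.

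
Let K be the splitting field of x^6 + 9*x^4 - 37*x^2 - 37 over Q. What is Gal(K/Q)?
6T8: S_4

The polynomial f is an irreducible sextic over Q, so G = Gal(f/Q) is one of the 16 transitive subgroups 6T1, ..., 6T16 of S_6. The discriminant of f is 870211913777152, which is not a perfect square, so G is not contained in A_6. The transitive groups of degree 6 not contained in A_6 are: C_6 (6T1, order 6), S_3 (6T2, order 6), D_6 (6T3, order 12), C_3 x S_3 (6T5, order 18), A_4 x C_2 (6T6, order 24), S_4 (6T8, order 24), S_3 x S_3 (6T9, order 36), S_4 x C_2 (6T11, order 48), (S_3 x S_3) : C_2 (6T13, order 72), PGL(2,5) (6T14, order 120), S_6 (6T16, order 720). By Dedekind's theorem, for a prime p not dividing disc(f) the degrees of the irreducible factors of f mod p form the cycle type of an element of G. Factoring f modulo the 22 such primes p <= 89 (skipping 2, 37, which divide the discriminant), each new pattern first appears at: mod 3: f = (x^3 + x^2 + 2x + 1)(x^3 + 2x^2 + 2x + 2), pattern 3+3; mod 5: f = (x^2 + 2)(x^2 + 2x + 3)(x^2 + 3x + 3), pattern 2+2+2; mod 17: f = (x + 3)(x + 14)(x^4 + x^2 + 6), pattern 4+1+1; mod 67: f = (x + 9)(x + 58)(x^2 + 25)(x^2 + 65), pattern 2+2+1+1. No other pattern occurs in this range, so the set of observed cycle types is {3+3, 2+2+2, 4+1+1, 2+2+1+1}. The candidates containing elements of all these cycle types are S_4 (6T8) of order 24, S_4 x C_2 (6T11) of order 48, PGL(2,5) (6T14) of order 120, S_6 (6T16) of order 720; the others are excluded. The observed types are precisely the cycle types that occur in S_4 (6T8) (apart from the identity). Each of the other remaining candidates has further cycle types, and by the Chebotarev density theorem the matching factorization patterns would occur for a proportion of primes equal to their share of the group: S_4 x C_2 (6T11) additionally contains elements of type 6, 4+2, 2+1+1+1+1 (17 of its 48 elements, about 35% of primes); PGL(2,5) (6T14) additionally contains elements of type 6, 5+1 (44 of its 120 elements, about 37% of primes); S_6 (6T16) additionally contains elements of type 6, 5+1, 4+2, 3+2+1, 3+1+1+1, 2+1+1+1+1 (529 of its 720 elements, about 73% of primes). None of the 22 primes tested shows any such pattern (for each of these groups the chance of that is below 10^-4), which rules them out. Hence G = S_4 (6T8), of order 24.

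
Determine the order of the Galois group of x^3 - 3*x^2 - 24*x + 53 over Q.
3

The degree of the splitting field over Q equals the order of the Galois group, so first determine the group. The polynomial is an irreducible cubic over Q and its discriminant is 59049 = 243^2, a perfect square. For an irreducible cubic, a square discriminant forces the Galois group to be A_3, the cyclic group of order 3. The Galois group C_3 (3T1) has order 3, so the splitting field has degree 3 over Q.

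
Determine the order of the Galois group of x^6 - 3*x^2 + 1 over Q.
24

The degree of the splitting field over Q equals the order of the Galois group, so first determine the group. The polynomial f is an irreducible sextic over Q, so G = Gal(f/Q) is one of the 16 transitive subgroups 6T1, ..., 6T16 of S_6. The discriminant of f is -419904, which is not a perfect square, so G is not contained in A_6. The transitive groups of degree 6 not contained in A_6 are: C_6 (6T1, order 6), S_3 (6T2, order 6), D_6 (6T3, order 12), C_3 x S_3 (6T5, order 18), A_4 x C_2 (6T6, order 24), S_4 (6T8, order 24), S_3 x S_3 (6T9, order 36), S_4 x C_2 (6T11, order 48), (S_3 x S_3) : C_2 (6T13, order 72), PGL(2,5) (6T14, order 120), S_6 (6T16, order 720). By Dedekind's theorem, for a prime p not dividing disc(f) the degrees of the irreducible factors of f mod p form the cycle type of an element of G. Factoring f modulo the 33 such primes p <= 149 (skipping 2, 3, which divide the discriminant), each new pattern first appears at: mod 5: f = (x^3 + 2x^2 + 2x + 3)(x^3 + 3x^2 + 2x + 2), pattern 3+3; mod 7: f = (x^6 + 4x^2 + 1), pattern 6; mod 17: f = (x + 8)(x + 9)(x^2 + 3)(x^2 + 10), pattern 2+2+1+1; mod 19: f = (x + 3)(x + 8)(x + 11)(x + 16)(x^2 + 16), pattern 2+1+1+1+1; mod 71: f = (x^2 + 16)(x^2 + 25)(x^2 + 30), pattern 2+2+2. No other pattern occurs in this range, so the set of observed cycle types is {3+3, 6, 2+2+1+1, 2+1+1+1+1, 2+2+2}. The candidates containing elements of all these cycle types are A_4 x C_2 (6T6) of order 24, S_4 x C_2 (6T11) of order 48, (S_3 x S_3) : C_2 (6T13) of order 72, S_6 (6T16) of order 720; the others are excluded. The observed types are precisely the cycle types that occur in A_4 x C_2 (6T6) (apart from the identity). Each of the other remaining candidates has further cycle types, and by the Chebotarev density theorem the matching factorization patterns would occur for a proportion of primes equal to their share of the group: S_4 x C_2 (6T11) additionally contains elements of type 4+2, 4+1+1 (12 of its 48 elements, about 25% of primes); (S_3 x S_3) : C_2 (6T13) additionally contains elements of type 4+2, 3+2+1, 3+1+1+1 (34 of its 72 elements, about 47% of primes); S_6 (6T16) additionally contains elements of type 5+1, 4+2, 4+1+1, 3+2+1, 3+1+1+1 (484 of its 720 elements, about 67% of primes). None of the 33 primes tested shows any such pattern (for each of these groups the chance of that is below 10^-4), which rules them out. Hence G = A_4 x C_2 (6T6), of order 24. The Galois group A_4 x C_2 (6T6) has order 24, so the splitting field has degree 24 over Q.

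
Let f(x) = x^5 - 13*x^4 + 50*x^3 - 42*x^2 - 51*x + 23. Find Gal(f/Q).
The polynomial f is an irreducible quintic over Q, so G = Gal(f/Q) is a transitive subgroup of S_5: one of C_5 (5T1, order 5), D_5 (5T2, order 10), F_20 (5T3, order 20), A_5 (5T4, order 60) or S_5 (5T5, order 120). The discriminant of f is 15352201216 = 123904^2, a perfect square, so G is contained in A_5. The transitive groups of degree 5 contained in A_5 are: C_5 (5T1, order 5), D_5 (5T2, order 10), A_5 (5T4, order 60). By Dedekind's theorem, for a prime p not dividing disc(f) the degrees of the irreducible factors of f mod p form the cycle type of an element of G. Factoring f modulo the 14 such primes p <= 53 (skipping 2, 11, which divide the discriminant), each new pattern first appears at: mod 3: f = (x^5 + 2x^4 + 2x^3 + 2), pattern 5; mod 23: f = (x)(x + 8)(x + 12)(x + 15)(x + 21), pattern 1+1+1+1+1. No other pattern occurs in this range, so the set of observed cycle types is {5, 1+1+1+1+1}. The candidates containing elements of all these cycle types are C_5 (5T1) of order 5, D_5 (5T2) of order 10, A_5 (5T4) of order 60; the others are excluded. The observed types are precisely the cycle types that occur in C_5 (5T1). Each of the other remaining candidates has further cycle types, and by the Chebotarev density theorem the matching factorization patterns would occur for a proportion of primes equal to their share of the group: D_5 (5T2) additionally contains elements of type 2+2+1 (5 of its 10 elements, about 50% of primes); A_5 (5T4) additionally contains elements of type 3+1+1, 2+2+1 (35 of its 60 elements, about 58% of primes). None of the 14 primes tested shows any such pattern (for each of these groups the chance of that is below 10^-4), which rules them out. Hence G = C_5 (5T1), of order 5.

5T1: C_5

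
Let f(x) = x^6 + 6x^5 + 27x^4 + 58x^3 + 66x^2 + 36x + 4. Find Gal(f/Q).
The polynomial f is an irreducible sextic over Q, so G = Gal(f/Q) is one of the 16 transitive subgroups 6T1, ..., 6T16 of S_6. The discriminant of f is 132239526912, which is not a perfect square, so G is not contained in A_6. The transitive groups of degree 6 not contained in A_6 are: C_6 (6T1, order 6), S_3 (6T2, order 6), D_6 (6T3, order 12), C_3 x S_3 (6T5, order 18), A_4 x C_2 (6T6, order 24), S_4 (6T8, order 24), S_3 x S_3 (6T9, order 36), S_4 x C_2 (6T11, order 48), (S_3 x S_3) : C_2 (6T13, order 72), PGL(2,5) (6T14, order 120), S_6 (6T16, order 720). By Dedekind's theorem, for a prime p not dividing disc(f) the degrees of the irreducible factors of f mod p form the cycle type of an element of G. Factoring f modulo the 79 such primes p <= 419 (skipping 2, 3, which divide the discriminant), each new pattern first appears at: mod 5: f = (x^6 + x^5 + 2x^4 + 3x^3 + x^2 + x + 4), pattern 6; mod 7: f = (x^2 + 2)(x^2 + x + 3)(x^2 + 5x + 3), pattern 2+2+2; mod 11: f = (x + 4)(x + 10)(x^2 + 4x + 9)(x^2 + 10x + 6), pattern 2+2+1+1; mod 13: f = (x^3 + 3x^2 + 8x + 2)(x^3 + 3x^2 + 10x + 2), pattern 3+3; mod 97: f = (x + 30)(x + 41)(x + 73)(x + 75)(x + 83)(x + 92), pattern 1+1+1+1+1+1. No other pattern occurs in this range, so the set of observed cycle types is {6, 2+2+2, 2+2+1+1, 3+3, 1+1+1+1+1+1}. The candidates containing elements of all these cycle types are D_6 (6T3) of order 12, A_4 x C_2 (6T6) of order 24, S_3 x S_3 (6T9) of order 36, S_4 x C_2 (6T11) of order 48, (S_3 x S_3) : C_2 (6T13) of order 72, PGL(2,5) (6T14) of order 120, S_6 (6T16) of order 720; the others are excluded. The observed types are precisely the cycle types that occur in D_6 (6T3). Each of the other remaining candidates has further cycle types, and by the Chebotarev density theorem the matching factorization patterns would occur for a proportion of primes equal to their share of the group: A_4 x C_2 (6T6) additionally contains elements of type 2+1+1+1+1 (3 of its 24 elements, about 12% of primes); S_3 x S_3 (6T9) additionally contains elements of type 3+1+1+1 (4 of its 36 elements, about 11% of primes); S_4 x C_2 (6T11) additionally contains elements of type 4+2, 4+1+1, 2+1+1+1+1 (15 of its 48 elements, about 31% of primes); (S_3 x S_3) : C_2 (6T13) additionally contains elements of type 4+2, 3+2+1, 3+1+1+1, 2+1+1+1+1 (40 of its 72 elements, about 56% of primes); PGL(2,5) (6T14) additionally contains elements of type 5+1, 4+1+1 (54 of its 120 elements, about 45% of primes); S_6 (6T16) additionally contains elements of type 5+1, 4+2, 4+1+1, 3+2+1, 3+1+1+1, 2+1+1+1+1 (499 of its 720 elements, about 69% of primes). None of the 79 primes tested shows any such pattern (for each of these groups the chance of that is below 10^-4), which rules them out. Hence G = D_6 (6T3), of order 12.

D_6 (order 12)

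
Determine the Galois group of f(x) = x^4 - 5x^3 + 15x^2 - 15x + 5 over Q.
4T1: C_4

The polynomial is an irreducible quartic over Q and its discriminant is 15125, which is not a perfect square, so the Galois group is not contained in A_4. The resolvent cubic y^3 - 15*y^2 + 55*y - 50 has exactly one rational root, so the Galois group is C_4 or D_4. The quartic becomes reducible over Q(sqrt(disc)), so the group is C_4.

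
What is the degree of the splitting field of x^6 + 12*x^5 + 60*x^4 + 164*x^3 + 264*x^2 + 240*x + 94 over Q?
36

The degree of the splitting field over Q equals the order of the Galois group, so first determine the group. The polynomial f is an irreducible sextic over Q, so G = Gal(f/Q) is one of the 16 transitive subgroups 6T1, ..., 6T16 of S_6. The discriminant of f is 40310784, which is not a perfect square, so G is not contained in A_6. The transitive groups of degree 6 not contained in A_6 are: C_6 (6T1, order 6), S_3 (6T2, order 6), D_6 (6T3, order 12), C_3 x S_3 (6T5, order 18), A_4 x C_2 (6T6, order 24), S_4 (6T8, order 24), S_3 x S_3 (6T9, order 36), S_4 x C_2 (6T11, order 48), (S_3 x S_3) : C_2 (6T13, order 72), PGL(2,5) (6T14, order 120), S_6 (6T16, order 720). By Dedekind's theorem, for a prime p not dividing disc(f) the degrees of the irreducible factors of f mod p form the cycle type of an element of G. Factoring f modulo the 14 such primes p <= 53 (skipping 2, 3, which divide the discriminant), each new pattern first appears at: mod 5: f = (x + 3)(x + 4)(x^2 + 2x + 4)(x^2 + 3x + 3), pattern 2+2+1+1; mod 7: f = (x^6 + 5x^5 + 4x^4 + 3x^3 + 5x^2 + 2x + 3), pattern 6; mod 19: f = (x + 6)(x + 8)(x + 11)(x^3 + 6x^2 + 12x + 5), pattern 3+1+1+1; mod 31: f = (x^2 + 6x + 19)(x^2 + 14x + 20)(x^2 + 23x + 4), pattern 2+2+2; mod 43: f = (x^3 + 6x^2 + 12x + 3)(x^3 + 6x^2 + 12x + 17), pattern 3+3. No other pattern occurs in this range, so the set of observed cycle types is {2+2+1+1, 6, 3+1+1+1, 2+2+2, 3+3}. The candidates containing elements of all these cycle types are S_3 x S_3 (6T9) of order 36, (S_3 x S_3) : C_2 (6T13) of order 72, S_6 (6T16) of order 720; the others are excluded. The observed types are precisely the cycle types that occur in S_3 x S_3 (6T9) (apart from the identity). Each of the other remaining candidates has further cycle types, and by the Chebotarev density theorem the matching factorization patterns would occur for a proportion of primes equal to their share of the group: (S_3 x S_3) : C_2 (6T13) additionally contains elements of type 4+2, 3+2+1, 2+1+1+1+1 (36 of its 72 elements, about 50% of primes); S_6 (6T16) additionally contains elements of type 5+1, 4+2, 4+1+1, 3+2+1, 2+1+1+1+1 (459 of its 720 elements, about 64% of primes). None of the 14 primes tested shows any such pattern (for each of these groups the chance of that is below 10^-4), which rules them out. Hence G = S_3 x S_3 (6T9), of order 36. The Galois group S_3 x S_3 (6T9) has order 36, so the splitting field has degree 36 over Q.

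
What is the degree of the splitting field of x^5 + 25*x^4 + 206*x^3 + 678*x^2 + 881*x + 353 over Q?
The degree of the splitting field over Q equals the order of the Galois group, so first determine the group. The polynomial f is an irreducible quintic over Q, so G = Gal(f/Q) is a transitive subgroup of S_5: one of C_5 (5T1, order 5), D_5 (5T2, order 10), F_20 (5T3, order 20), A_5 (5T4, order 60) or S_5 (5T5, order 120). The discriminant of f is 8121314443264 = 2849792^2, a perfect square, so G is contained in A_5. The transitive groups of degree 5 contained in A_5 are: C_5 (5T1, order 5), D_5 (5T2, order 10), A_5 (5T4, order 60). By Dedekind's theorem, for a prime p not dividing disc(f) the degrees of the irreducible factors of f mod p form the cycle type of an element of G. Factoring f modulo the 14 such primes p <= 59 (skipping 2, 11, 23, which divide the discriminant), each new pattern first appears at: mod 3: f = (x^5 + x^4 + 2x^3 + 2x + 2), pattern 5; mod 43: f = (x + 16)(x + 21)(x + 22)(x + 25)(x + 27), pattern 1+1+1+1+1. No other pattern occurs in this range, so the set of observed cycle types is {5, 1+1+1+1+1}. The candidates containing elements of all these cycle types are C_5 (5T1) of order 5, D_5 (5T2) of order 10, A_5 (5T4) of order 60; the others are excluded. The observed types are precisely the cycle types that occur in C_5 (5T1). Each of the other remaining candidates has further cycle types, and by the Chebotarev density theorem the matching factorization patterns would occur for a proportion of primes equal to their share of the group: D_5 (5T2) additionally contains elements of type 2+2+1 (5 of its 10 elements, about 50% of primes); A_5 (5T4) additionally contains elements of type 3+1+1, 2+2+1 (35 of its 60 elements, about 58% of primes). None of the 14 primes tested shows any such pattern (for each of these groups the chance of that is below 10^-4), which rules them out. Hence G = C_5 (5T1), of order 5. The Galois group C_5 (5T1) has order 5, so the splitting field has degree 5 over Q.

5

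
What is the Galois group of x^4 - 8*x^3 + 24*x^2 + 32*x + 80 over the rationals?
A_4, the alternating group on 4 letters

The polynomial is an irreducible quartic over Q and its discriminant is 1358954496 = 36864^2, a perfect square, so the Galois group is contained in A_4. The resolvent cubic y^3 - 24*y^2 - 576*y + 1536 is irreducible over Q. An irreducible resolvent with square discriminant gives A_4.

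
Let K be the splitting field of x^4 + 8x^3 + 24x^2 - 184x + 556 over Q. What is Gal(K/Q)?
A_4

The polynomial is an irreducible quartic over Q and its discriminant is 176319369216 = 419904^2, a perfect square, so the Galois group is contained in A_4. The resolvent cubic y^3 - 24*y^2 - 3696*y - 16064 is irreducible over Q. An irreducible resolvent with square discriminant gives A_4.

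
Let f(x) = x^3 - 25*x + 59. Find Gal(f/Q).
S_3

The polynomial is an irreducible cubic over Q and its discriminant is -31487, which is not a perfect square. For an irreducible cubic, a non-square discriminant gives Galois group S_3.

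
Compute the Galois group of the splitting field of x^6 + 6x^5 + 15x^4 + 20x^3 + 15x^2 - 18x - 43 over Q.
The polynomial f is an irreducible sextic over Q, so G = Gal(f/Q) is one of the 16 transitive subgroups 6T1, ..., 6T16 of S_6. The discriminant of f is 746496000000 = 864000^2, a perfect square, so G is contained in A_6. The transitive groups of degree 6 contained in A_6 are: A_4 (6T4, order 12), S_4 (6T7, order 24), (C_3 x C_3) : C_4 (6T10, order 36), PSL(2,5) (6T12, order 60), A_6 (6T15, order 360). By Dedekind's theorem, for a prime p not dividing disc(f) the degrees of the irreducible factors of f mod p form the cycle type of an element of G. Factoring f modulo the 6 such primes p <= 23 (skipping 2, 3, 5, which divide the discriminant), each new pattern first appears at: mod 7: f = (x + 5)(x^5 + x^4 + 3x^3 + 5x^2 + 4x + 4), pattern 5+1; mod 23: f = (x + 3)(x + 12)(x + 17)(x^3 + 20x^2 + 4x + 15), pattern 3+1+1+1. No other pattern occurs in this range, so the set of observed cycle types is {5+1, 3+1+1+1}. Among the candidates above, the only group containing elements of all these cycle types is A_6 (6T15) — each of A_4 (6T4), S_4 (6T7), (C_3 x C_3) : C_4 (6T10), PSL(2,5) (6T12) lacks at least one of them. Hence G = A_6 (6T15), of order 360.

A_6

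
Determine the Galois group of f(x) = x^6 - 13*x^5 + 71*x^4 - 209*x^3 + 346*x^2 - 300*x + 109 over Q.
(C_3 x C_3) : C_4 (order 36)

The polynomial f is an irreducible sextic over Q, so G = Gal(f/Q) is one of the 16 transitive subgroups 6T1, ..., 6T16 of S_6. The discriminant of f is 525625 = 725^2, a perfect square, so G is contained in A_6. The transitive groups of degree 6 contained in A_6 are: A_4 (6T4, order 12), S_4 (6T7, order 24), (C_3 x C_3) : C_4 (6T10, order 36), PSL(2,5) (6T12, order 60), A_6 (6T15, order 360). By Dedekind's theorem, for a prime p not dividing disc(f) the degrees of the irreducible factors of f mod p form the cycle type of an element of G. Factoring f modulo the 19 such primes p <= 73 (skipping 5, 29, which divide the discriminant), each new pattern first appears at: mod 2: f = (x^2 + x + 1)(x^4 + x + 1), pattern 4+2; mod 11: f = (x^3 + x^2 + 3x + 9)(x^3 + 8x^2 + 5x + 6), pattern 3+3; mod 19: f = (x + 5)(x + 6)(x^2 + 3x + 8)(x^2 + 11x + 17), pattern 2+2+1+1; mod 61: f = (x + 17)(x + 24)(x + 31)(x^3 + 37x^2 + 59x + 11), pattern 3+1+1+1. No other pattern occurs in this range, so the set of observed cycle types is {4+2, 3+3, 2+2+1+1, 3+1+1+1}. The candidates containing elements of all these cycle types are (C_3 x C_3) : C_4 (6T10) of order 36, A_6 (6T15) of order 360; the others are excluded. The observed types are precisely the cycle types that occur in (C_3 x C_3) : C_4 (6T10) (apart from the identity). Each of the other remaining candidates has further cycle types, and by the Chebotarev density theorem the matching factorization patterns would occur for a proportion of primes equal to their share of the group: A_6 (6T15) additionally contains elements of type 5+1 (144 of its 360 elements, about 40% of primes). None of the 19 primes tested shows any such pattern (for each of these groups the chance of that is below 10^-4), which rules them out. Hence G = (C_3 x C_3) : C_4 (6T10), of order 36.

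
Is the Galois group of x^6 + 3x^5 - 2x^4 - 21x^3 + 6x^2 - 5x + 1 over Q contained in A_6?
No

The polynomial is irreducible of degree 6 over Q. Its discriminant is 54786284800, which is not a perfect square. A Galois group lies in the alternating group exactly when the discriminant is a square in Q, so the Galois group (S_4) is not contained in A_6.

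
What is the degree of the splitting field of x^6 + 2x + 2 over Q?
720

The degree of the splitting field over Q equals the order of the Galois group, so first determine the group. The polynomial f is an irreducible sextic over Q, so G = Gal(f/Q) is one of the 16 transitive subgroups 6T1, ..., 6T16 of S_6. The discriminant of f is -1292992, which is not a perfect square, so G is not contained in A_6. The transitive groups of degree 6 not contained in A_6 are: C_6 (6T1, order 6), S_3 (6T2, order 6), D_6 (6T3, order 12), C_3 x S_3 (6T5, order 18), A_4 x C_2 (6T6, order 24), S_4 (6T8, order 24), S_3 x S_3 (6T9, order 36), S_4 x C_2 (6T11, order 48), (S_3 x S_3) : C_2 (6T13, order 72), PGL(2,5) (6T14, order 120), S_6 (6T16, order 720). By Dedekind's theorem, for a prime p not dividing disc(f) the degrees of the irreducible factors of f mod p form the cycle type of an element of G. Factoring f modulo the 3 such primes p <= 7 (skipping 2, which divides the discriminant), each new pattern first appears at: mod 3: f = (x^6 + 2x + 2), pattern 6; mod 5: f = (x + 3)(x + 4)(x^4 + 3x^3 + 2x^2 + 1), pattern 4+1+1; mod 7: f = (x + 5)(x^2 + 4x + 5)(x^3 + 5x^2 + 4), pattern 3+2+1. No other pattern occurs in this range, so the set of observed cycle types is {6, 4+1+1, 3+2+1}. Among the candidates above, the only group containing elements of all these cycle types is S_6 (6T16); every other candidate lacks at least one of them. Hence G = S_6 (6T16), of order 720. The Galois group S_6 (6T16) has order 720, so the splitting field has degree 720 over Q.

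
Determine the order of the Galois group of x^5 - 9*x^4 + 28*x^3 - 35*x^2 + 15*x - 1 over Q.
The degree of the splitting field over Q equals the order of the Galois group, so first determine the group. The polynomial f is an irreducible quintic over Q, so G = Gal(f/Q) is a transitive subgroup of S_5: one of C_5 (5T1, order 5), D_5 (5T2, order 10), F_20 (5T3, order 20), A_5 (5T4, order 60) or S_5 (5T5, order 120). The discriminant of f is 14641 = 121^2, a perfect square, so G is contained in A_5. The transitive groups of degree 5 contained in A_5 are: C_5 (5T1, order 5), D_5 (5T2, order 10), A_5 (5T4, order 60). By Dedekind's theorem, for a prime p not dividing disc(f) the degrees of the irreducible factors of f mod p form the cycle type of an element of G. Factoring f modulo the 14 such primes p <= 47 (skipping 11, which divides the discriminant), each new pattern first appears at: mod 2: f = (x^5 + x^4 + x^2 + x + 1), pattern 5; mod 23: f = (x + 7)(x + 10)(x + 11)(x + 15)(x + 17), pattern 1+1+1+1+1. No other pattern occurs in this range, so the set of observed cycle types is {5, 1+1+1+1+1}. The candidates containing elements of all these cycle types are C_5 (5T1) of order 5, D_5 (5T2) of order 10, A_5 (5T4) of order 60; the others are excluded. The observed types are precisely the cycle types that occur in C_5 (5T1). Each of the other remaining candidates has further cycle types, and by the Chebotarev density theorem the matching factorization patterns would occur for a proportion of primes equal to their share of the group: D_5 (5T2) additionally contains elements of type 2+2+1 (5 of its 10 elements, about 50% of primes); A_5 (5T4) additionally contains elements of type 3+1+1, 2+2+1 (35 of its 60 elements, about 58% of primes). None of the 14 primes tested shows any such pattern (for each of these groups the chance of that is below 10^-4), which rules them out. Hence G = C_5 (5T1), of order 5. The Galois group C_5 (5T1) has order 5, so the splitting field has degree 5 over Q.

5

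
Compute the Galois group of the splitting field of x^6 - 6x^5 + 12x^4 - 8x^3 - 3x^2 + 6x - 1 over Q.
The polynomial f is an irreducible sextic over Q, so G = Gal(f/Q) is one of the 16 transitive subgroups 6T1, ..., 6T16 of S_6. The discriminant of f is -419904, which is not a perfect square, so G is not contained in A_6. The transitive groups of degree 6 not contained in A_6 are: C_6 (6T1, order 6), S_3 (6T2, order 6), D_6 (6T3, order 12), C_3 x S_3 (6T5, order 18), A_4 x C_2 (6T6, order 24), S_4 (6T8, order 24), S_3 x S_3 (6T9, order 36), S_4 x C_2 (6T11, order 48), (S_3 x S_3) : C_2 (6T13, order 72), PGL(2,5) (6T14, order 120), S_6 (6T16, order 720). By Dedekind's theorem, for a prime p not dividing disc(f) the degrees of the irreducible factors of f mod p form the cycle type of an element of G. Factoring f modulo the 33 such primes p <= 149 (skipping 2, 3, which divide the discriminant), each new pattern first appears at: mod 5: f = (x^3 + x^2 + 4x + 1)(x^3 + 3x^2 + 4), pattern 3+3; mod 7: f = (x^6 + x^5 + 5x^4 + 6x^3 + 4x^2 + 6x + 6), pattern 6; mod 17: f = (x + 1)(x + 14)(x^2 + 15x + 7)(x^2 + 15x + 13), pattern 2+2+1+1; mod 19: f = (x + 5)(x + 6)(x + 11)(x + 12)(x^2 + 17x + 7), pattern 2+1+1+1+1; mod 71: f = (x^2 + 69x + 41)(x^2 + 69x + 46)(x^2 + 69x + 55), pattern 2+2+2. No other pattern occurs in this range, so the set of observed cycle types is {3+3, 6, 2+2+1+1, 2+1+1+1+1, 2+2+2}. The candidates containing elements of all these cycle types are A_4 x C_2 (6T6) of order 24, S_4 x C_2 (6T11) of order 48, (S_3 x S_3) : C_2 (6T13) of order 72, S_6 (6T16) of order 720; the others are excluded. The observed types are precisely the cycle types that occur in A_4 x C_2 (6T6) (apart from the identity). Each of the other remaining candidates has further cycle types, and by the Chebotarev density theorem the matching factorization patterns would occur for a proportion of primes equal to their share of the group: S_4 x C_2 (6T11) additionally contains elements of type 4+2, 4+1+1 (12 of its 48 elements, about 25% of primes); (S_3 x S_3) : C_2 (6T13) additionally contains elements of type 4+2, 3+2+1, 3+1+1+1 (34 of its 72 elements, about 47% of primes); S_6 (6T16) additionally contains elements of type 5+1, 4+2, 4+1+1, 3+2+1, 3+1+1+1 (484 of its 720 elements, about 67% of primes). None of the 33 primes tested shows any such pattern (for each of these groups the chance of that is below 10^-4), which rules them out. Hence G = A_4 x C_2 (6T6), of order 24.

A_4 x C_2 (order 24)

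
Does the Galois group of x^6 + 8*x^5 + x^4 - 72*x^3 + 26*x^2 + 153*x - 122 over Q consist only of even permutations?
Yes

The polynomial is irreducible of degree 6 over Q. Its discriminant is 30991489 = 5567^2, a perfect square. A Galois group lies in the alternating group exactly when the discriminant is a square in Q, so the Galois group (PSL(2,5)) is contained in A_6.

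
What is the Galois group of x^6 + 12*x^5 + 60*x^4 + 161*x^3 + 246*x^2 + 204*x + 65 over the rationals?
6T9: S_3 x S_3

The polynomial f is an irreducible sextic over Q, so G = Gal(f/Q) is one of the 16 transitive subgroups 6T1, ..., 6T16 of S_6. The discriminant of f is 871199469, which is not a perfect square, so G is not contained in A_6. The transitive groups of degree 6 not contained in A_6 are: C_6 (6T1, order 6), S_3 (6T2, order 6), D_6 (6T3, order 12), C_3 x S_3 (6T5, order 18), A_4 x C_2 (6T6, order 24), S_4 (6T8, order 24), S_3 x S_3 (6T9, order 36), S_4 x C_2 (6T11, order 48), (S_3 x S_3) : C_2 (6T13, order 72), PGL(2,5) (6T14, order 120), S_6 (6T16, order 720). By Dedekind's theorem, for a prime p not dividing disc(f) the degrees of the irreducible factors of f mod p form the cycle type of an element of G. Factoring f modulo the 16 such primes p <= 67 (skipping 3, 7, 29, which divide the discriminant), each new pattern first appears at: mod 2: f = (x^6 + x^3 + 1), pattern 6; mod 5: f = (x)(x + 1)(x^2 + 2)(x^2 + x + 2), pattern 2+2+1+1; mod 13: f = (x)(x + 9)(x + 10)(x^3 + 6x^2 + 12x + 4), pattern 3+1+1+1; mod 19: f = (x^2 + 8x + 3)(x^2 + 10x + 10)(x^2 + 13x + 18), pattern 2+2+2; mod 67: f = (x^3 + 6x^2 + 12x + 27)(x^3 + 6x^2 + 12x + 57), pattern 3+3. No other pattern occurs in this range, so the set of observed cycle types is {6, 2+2+1+1, 3+1+1+1, 2+2+2, 3+3}. The candidates containing elements of all these cycle types are S_3 x S_3 (6T9) of order 36, (S_3 x S_3) : C_2 (6T13) of order 72, S_6 (6T16) of order 720; the others are excluded. The observed types are precisely the cycle types that occur in S_3 x S_3 (6T9) (apart from the identity). Each of the other remaining candidates has further cycle types, and by the Chebotarev density theorem the matching factorization patterns would occur for a proportion of primes equal to their share of the group: (S_3 x S_3) : C_2 (6T13) additionally contains elements of type 4+2, 3+2+1, 2+1+1+1+1 (36 of its 72 elements, about 50% of primes); S_6 (6T16) additionally contains elements of type 5+1, 4+2, 4+1+1, 3+2+1, 2+1+1+1+1 (459 of its 720 elements, about 64% of primes). None of the 16 primes tested shows any such pattern (for each of these groups the chance of that is below 10^-4), which rules them out. Hence G = S_3 x S_3 (6T9), of order 36.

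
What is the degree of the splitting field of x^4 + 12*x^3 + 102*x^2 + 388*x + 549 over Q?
The degree of the splitting field over Q equals the order of the Galois group, so first determine the group. The polynomial is an irreducible quartic over Q and its discriminant is 4087812096 = 63936^2, a perfect square, so the Galois group is contained in A_4. The resolvent cubic y^3 - 102*y^2 + 2460*y - 5608 is irreducible over Q. An irreducible resolvent with square discriminant gives A_4. The Galois group A_4 (4T4) has order 12, so the splitting field has degree 12 over Q.

12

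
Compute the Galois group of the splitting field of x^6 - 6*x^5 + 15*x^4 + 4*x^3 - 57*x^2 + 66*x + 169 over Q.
The polynomial f is an irreducible sextic over Q, so G = Gal(f/Q) is one of the 16 transitive subgroups 6T1, ..., 6T16 of S_6. The discriminant of f is -190210142896128, which is not a perfect square, so G is not contained in A_6. The transitive groups of degree 6 not contained in A_6 are: C_6 (6T1, order 6), S_3 (6T2, order 6), D_6 (6T3, order 12), C_3 x S_3 (6T5, order 18), A_4 x C_2 (6T6, order 24), S_4 (6T8, order 24), S_3 x S_3 (6T9, order 36), S_4 x C_2 (6T11, order 48), (S_3 x S_3) : C_2 (6T13, order 72), PGL(2,5) (6T14, order 120), S_6 (6T16, order 720). By Dedekind's theorem, for a prime p not dividing disc(f) the degrees of the irreducible factors of f mod p form the cycle type of an element of G. Factoring f modulo the 33 such primes p <= 149 (skipping 2, 3, which divide the discriminant), each new pattern first appears at: mod 5: f = (x^6 + 4x^5 + 4x^3 + 3x^2 + x + 4), pattern 6; mod 7: f = (x + 2)(x + 4)(x + 5)(x^3 + 4x^2 + 3x + 3), pattern 3+1+1+1; mod 17: f = (x^2 + 7x + 3)(x^2 + 8x + 2)(x^2 + 13x + 14), pattern 2+2+2; mod 19: f = (x^3 + 16x^2 + 3x + 8)(x^3 + 16x^2 + 3x + 14), pattern 3+3; mod 73: f = (x + 10)(x + 12)(x + 14)(x + 28)(x + 30)(x + 46), pattern 1+1+1+1+1+1. No other pattern occurs in this range, so the set of observed cycle types is {6, 3+1+1+1, 2+2+2, 3+3, 1+1+1+1+1+1}. The candidates containing elements of all these cycle types are C_3 x S_3 (6T5) of order 18, S_3 x S_3 (6T9) of order 36, (S_3 x S_3) : C_2 (6T13) of order 72, S_6 (6T16) of order 720; the others are excluded. The observed types are precisely the cycle types that occur in C_3 x S_3 (6T5). Each of the other remaining candidates has further cycle types, and by the Chebotarev density theorem the matching factorization patterns would occur for a proportion of primes equal to their share of the group: S_3 x S_3 (6T9) additionally contains elements of type 2+2+1+1 (9 of its 36 elements, about 25% of primes); (S_3 x S_3) : C_2 (6T13) additionally contains elements of type 4+2, 3+2+1, 2+2+1+1, 2+1+1+1+1 (45 of its 72 elements, about 62% of primes); S_6 (6T16) additionally contains elements of type 5+1, 4+2, 4+1+1, 3+2+1, 2+2+1+1, 2+1+1+1+1 (504 of its 720 elements, about 70% of primes). None of the 33 primes tested shows any such pattern (for each of these groups the chance of that is below 10^-4), which rules them out. Hence G = C_3 x S_3 (6T5), of order 18.

C_3 x S_3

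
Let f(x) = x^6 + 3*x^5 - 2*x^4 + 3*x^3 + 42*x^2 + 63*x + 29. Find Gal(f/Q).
S_4

The polynomial f is an irreducible sextic over Q, so G = Gal(f/Q) is one of the 16 transitive subgroups 6T1, ..., 6T16 of S_6. The discriminant of f is 54786284800, which is not a perfect square, so G is not contained in A_6. The transitive groups of degree 6 not contained in A_6 are: C_6 (6T1, order 6), S_3 (6T2, order 6), D_6 (6T3, order 12), C_3 x S_3 (6T5, order 18), A_4 x C_2 (6T6, order 24), S_4 (6T8, order 24), S_3 x S_3 (6T9, order 36), S_4 x C_2 (6T11, order 48), (S_3 x S_3) : C_2 (6T13, order 72), PGL(2,5) (6T14, order 120), S_6 (6T16, order 720). By Dedekind's theorem, for a prime p not dividing disc(f) the degrees of the irreducible factors of f mod p form the cycle type of an element of G. Factoring f modulo the 22 such primes p <= 101 (skipping 2, 5, 13, 37, which divide the discriminant), each new pattern first appears at: mod 3: f = (x^3 + x^2 + x + 2)(x^3 + 2x^2 + x + 1), pattern 3+3; mod 17: f = (x + 2)(x + 5)(x^4 + 13x^3 + 16x^2 + 16x + 8), pattern 4+1+1; mod 31: f = (x^2 + 9)(x^2 + 9x + 15)(x^2 + 25x + 28), pattern 2+2+2; mod 67: f = (x + 17)(x + 26)(x^2 + 37x + 57)(x^2 + 57x + 48), pattern 2+2+1+1. No other pattern occurs in this range, so the set of observed cycle types is {3+3, 4+1+1, 2+2+2, 2+2+1+1}. The candidates containing elements of all these cycle types are S_4 (6T8) of order 24, S_4 x C_2 (6T11) of order 48, PGL(2,5) (6T14) of order 120, S_6 (6T16) of order 720; the others are excluded. The observed types are precisely the cycle types that occur in S_4 (6T8) (apart from the identity). Each of the other remaining candidates has further cycle types, and by the Chebotarev density theorem the matching factorization patterns would occur for a proportion of primes equal to their share of the group: S_4 x C_2 (6T11) additionally contains elements of type 6, 4+2, 2+1+1+1+1 (17 of its 48 elements, about 35% of primes); PGL(2,5) (6T14) additionally contains elements of type 6, 5+1 (44 of its 120 elements, about 37% of primes); S_6 (6T16) additionally contains elements of type 6, 5+1, 4+2, 3+2+1, 3+1+1+1, 2+1+1+1+1 (529 of its 720 elements, about 73% of primes). None of the 22 primes tested shows any such pattern (for each of these groups the chance of that is below 10^-4), which rules them out. Hence G = S_4 (6T8), of order 24.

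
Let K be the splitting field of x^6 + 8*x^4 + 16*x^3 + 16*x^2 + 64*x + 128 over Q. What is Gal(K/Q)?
The polynomial f is an irreducible sextic over Q, so G = Gal(f/Q) is one of the 16 transitive subgroups 6T1, ..., 6T16 of S_6. The discriminant of f is -201485505789952, which is not a perfect square, so G is not contained in A_6. The transitive groups of degree 6 not contained in A_6 are: C_6 (6T1, order 6), S_3 (6T2, order 6), D_6 (6T3, order 12), C_3 x S_3 (6T5, order 18), A_4 x C_2 (6T6, order 24), S_4 (6T8, order 24), S_3 x S_3 (6T9, order 36), S_4 x C_2 (6T11, order 48), (S_3 x S_3) : C_2 (6T13, order 72), PGL(2,5) (6T14, order 120), S_6 (6T16, order 720). By Dedekind's theorem, for a prime p not dividing disc(f) the degrees of the irreducible factors of f mod p form the cycle type of an element of G. Factoring f modulo the 29 such primes p <= 113 (skipping 2, which divides the discriminant), each new pattern first appears at: mod 3: f = (x^6 + 2x^4 + x^3 + x^2 + x + 2), pattern 6; mod 5: f = (x + 3)(x^2 + 2x + 3)(x^3 + 4x + 2), pattern 3+2+1; mod 7: f = (x^2 + 5x + 3)(x^4 + 2x^3 + 2x^2 + 3), pattern 4+2; mod 17: f = (x^3 + 4x + 6)(x^3 + 4x + 10), pattern 3+3; mod 19: f = (x^2 + x + 9)(x^2 + 5x + 1)(x^2 + 13x + 10), pattern 2+2+2; mod 37: f = (x + 5)(x + 31)(x^2 + 6x + 3)(x^2 + 32x + 29), pattern 2+2+1+1; mod 41: f = (x + 3)(x + 4)(x + 34)(x^3 + 4x + 18), pattern 3+1+1+1; mod 113: f = (x + 22)(x + 42)(x + 45)(x + 46)(x^2 + 71x + 73), pattern 2+1+1+1+1. No other pattern occurs in this range, so the set of observed cycle types is {6, 3+2+1, 4+2, 3+3, 2+2+2, 2+2+1+1, 3+1+1+1, 2+1+1+1+1}. The candidates containing elements of all these cycle types are (S_3 x S_3) : C_2 (6T13) of order 72, S_6 (6T16) of order 720; the others are excluded. The observed types are precisely the cycle types that occur in (S_3 x S_3) : C_2 (6T13) (apart from the identity). Each of the other remaining candidates has further cycle types, and by the Chebotarev density theorem the matching factorization patterns would occur for a proportion of primes equal to their share of the group: S_6 (6T16) additionally contains elements of type 5+1, 4+1+1 (234 of its 720 elements, about 32% of primes). None of the 29 primes tested shows any such pattern (for each of these groups the chance of that is below 10^-4), which rules them out. Hence G = (S_3 x S_3) : C_2 (6T13), of order 72.

(S_3 x S_3) : C_2 (order 72)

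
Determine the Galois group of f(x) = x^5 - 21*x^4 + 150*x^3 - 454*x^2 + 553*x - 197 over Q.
The polynomial f is an irreducible quintic over Q, so G = Gal(f/Q) is a transitive subgroup of S_5: one of C_5 (5T1, order 5), D_5 (5T2, order 10), F_20 (5T3, order 20), A_5 (5T4, order 60) or S_5 (5T5, order 120). The discriminant of f is 15352201216 = 123904^2, a perfect square, so G is contained in A_5. The transitive groups of degree 5 contained in A_5 are: C_5 (5T1, order 5), D_5 (5T2, order 10), A_5 (5T4, order 60). By Dedekind's theorem, for a prime p not dividing disc(f) the degrees of the irreducible factors of f mod p form the cycle type of an element of G. Factoring f modulo the 14 such primes p <= 53 (skipping 2, 11, which divide the discriminant), each new pattern first appears at: mod 3: f = (x^5 + 2x^2 + x + 1), pattern 5; mod 23: f = (x + 5)(x + 7)(x + 9)(x + 11)(x + 16), pattern 1+1+1+1+1. No other pattern occurs in this range, so the set of observed cycle types is {5, 1+1+1+1+1}. The candidates containing elements of all these cycle types are C_5 (5T1) of order 5, D_5 (5T2) of order 10, A_5 (5T4) of order 60; the others are excluded. The observed types are precisely the cycle types that occur in C_5 (5T1). Each of the other remaining candidates has further cycle types, and by the Chebotarev density theorem the matching factorization patterns would occur for a proportion of primes equal to their share of the group: D_5 (5T2) additionally contains elements of type 2+2+1 (5 of its 10 elements, about 50% of primes); A_5 (5T4) additionally contains elements of type 3+1+1, 2+2+1 (35 of its 60 elements, about 58% of primes). None of the 14 primes tested shows any such pattern (for each of these groups the chance of that is below 10^-4), which rules them out. Hence G = C_5 (5T1), of order 5.

C_5, the cyclic group of order 5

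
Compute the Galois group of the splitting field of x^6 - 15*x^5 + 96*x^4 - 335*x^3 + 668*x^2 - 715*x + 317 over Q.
S_4, S_4(6c), the S_4-action on 6 points not in A_6

The polynomial f is an irreducible sextic over Q, so G = Gal(f/Q) is one of the 16 transitive subgroups 6T1, ..., 6T16 of S_6. The discriminant of f is 810448, which is not a perfect square, so G is not contained in A_6. The transitive groups of degree 6 not contained in A_6 are: C_6 (6T1, order 6), S_3 (6T2, order 6), D_6 (6T3, order 12), C_3 x S_3 (6T5, order 18), A_4 x C_2 (6T6, order 24), S_4 (6T8, order 24), S_3 x S_3 (6T9, order 36), S_4 x C_2 (6T11, order 48), (S_3 x S_3) : C_2 (6T13, order 72), PGL(2,5) (6T14, order 120), S_6 (6T16, order 720). By Dedekind's theorem, for a prime p not dividing disc(f) the degrees of the irreducible factors of f mod p form the cycle type of an element of G. Factoring f modulo the 22 such primes p <= 89 (skipping 2, 37, which divide the discriminant), each new pattern first appears at: mod 3: f = (x^3 + x^2 + 2)(x^3 + 2x^2 + x + 1), pattern 3+3; mod 5: f = (x^2 + 3)(x^2 + x + 2)(x^2 + 4x + 2), pattern 2+2+2; mod 17: f = (x + 13)(x + 16)(x^4 + 7x^3 + 8x^2 + 7), pattern 4+1+1; mod 67: f = (x + 2)(x + 60)(x^2 + 62x + 46)(x^2 + 62x + 56), pattern 2+2+1+1. No other pattern occurs in this range, so the set of observed cycle types is {3+3, 2+2+2, 4+1+1, 2+2+1+1}. The candidates containing elements of all these cycle types are S_4 (6T8) of order 24, S_4 x C_2 (6T11) of order 48, PGL(2,5) (6T14) of order 120, S_6 (6T16) of order 720; the others are excluded. The observed types are precisely the cycle types that occur in S_4 (6T8) (apart from the identity). Each of the other remaining candidates has further cycle types, and by the Chebotarev density theorem the matching factorization patterns would occur for a proportion of primes equal to their share of the group: S_4 x C_2 (6T11) additionally contains elements of type 6, 4+2, 2+1+1+1+1 (17 of its 48 elements, about 35% of primes); PGL(2,5) (6T14) additionally contains elements of type 6, 5+1 (44 of its 120 elements, about 37% of primes); S_6 (6T16) additionally contains elements of type 6, 5+1, 4+2, 3+2+1, 3+1+1+1, 2+1+1+1+1 (529 of its 720 elements, about 73% of primes). None of the 22 primes tested shows any such pattern (for each of these groups the chance of that is below 10^-4), which rules them out. Hence G = S_4 (6T8), of order 24.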